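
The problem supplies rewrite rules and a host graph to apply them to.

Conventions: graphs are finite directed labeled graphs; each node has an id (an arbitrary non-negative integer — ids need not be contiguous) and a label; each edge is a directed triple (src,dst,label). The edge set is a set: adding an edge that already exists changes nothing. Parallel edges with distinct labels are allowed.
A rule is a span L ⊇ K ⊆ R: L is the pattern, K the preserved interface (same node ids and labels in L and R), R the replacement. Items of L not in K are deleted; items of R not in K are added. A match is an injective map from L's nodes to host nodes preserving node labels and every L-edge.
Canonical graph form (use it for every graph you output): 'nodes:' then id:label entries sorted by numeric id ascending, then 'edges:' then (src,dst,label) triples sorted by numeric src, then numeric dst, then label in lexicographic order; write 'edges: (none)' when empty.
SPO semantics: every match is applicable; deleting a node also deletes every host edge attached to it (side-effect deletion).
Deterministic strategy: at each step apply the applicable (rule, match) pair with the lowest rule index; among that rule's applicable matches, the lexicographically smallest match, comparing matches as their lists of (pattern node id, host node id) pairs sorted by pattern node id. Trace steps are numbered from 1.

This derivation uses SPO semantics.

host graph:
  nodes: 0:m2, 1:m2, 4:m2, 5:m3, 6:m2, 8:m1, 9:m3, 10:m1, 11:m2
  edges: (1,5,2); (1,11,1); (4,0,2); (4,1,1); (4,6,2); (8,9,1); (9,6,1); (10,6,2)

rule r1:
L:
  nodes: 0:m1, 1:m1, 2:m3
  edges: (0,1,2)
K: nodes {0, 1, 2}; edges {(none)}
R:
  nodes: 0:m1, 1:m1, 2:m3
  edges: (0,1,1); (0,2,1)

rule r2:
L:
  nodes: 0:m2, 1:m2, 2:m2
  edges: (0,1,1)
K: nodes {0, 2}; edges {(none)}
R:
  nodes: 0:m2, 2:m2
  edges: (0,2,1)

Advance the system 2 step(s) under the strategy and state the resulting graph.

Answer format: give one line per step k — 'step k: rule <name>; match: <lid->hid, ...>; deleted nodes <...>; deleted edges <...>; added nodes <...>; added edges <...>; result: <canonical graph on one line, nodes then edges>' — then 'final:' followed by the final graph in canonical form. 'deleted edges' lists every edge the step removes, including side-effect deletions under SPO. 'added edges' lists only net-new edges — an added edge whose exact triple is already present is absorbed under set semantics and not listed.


step 1: rule r2; match: 0->1, 1->11, 2->0; deleted nodes 11; deleted edges (1,11,1); added nodes (none); added edges (1,0,1); result: nodes: 0:m2, 1:m2, 4:m2, 5:m3, 6:m2, 8:m1, 9:m3, 10:m1 edges: (1,0,1); (1,5,2); (4,0,2); (4,1,1); (4,6,2); (8,9,1); (9,6,1); (10,6,2)
step 2: rule r2; match: 0->1, 1->0, 2->4; deleted nodes 0; deleted edges (1,0,1); (4,0,2); added nodes (none); added edges (1,4,1); result: nodes: 1:m2, 4:m2, 5:m3, 6:m2, 8:m1, 9:m3, 10:m1 edges: (1,4,1); (1,5,2); (4,1,1); (4,6,2); (8,9,1); (9,6,1); (10,6,2)
final:
nodes: 1:m2, 4:m2, 5:m3, 6:m2, 8:m1, 9:m3, 10:m1
edges: (1,4,1); (1,5,2); (4,1,1); (4,6,2); (8,9,1); (9,6,1); (10,6,2)


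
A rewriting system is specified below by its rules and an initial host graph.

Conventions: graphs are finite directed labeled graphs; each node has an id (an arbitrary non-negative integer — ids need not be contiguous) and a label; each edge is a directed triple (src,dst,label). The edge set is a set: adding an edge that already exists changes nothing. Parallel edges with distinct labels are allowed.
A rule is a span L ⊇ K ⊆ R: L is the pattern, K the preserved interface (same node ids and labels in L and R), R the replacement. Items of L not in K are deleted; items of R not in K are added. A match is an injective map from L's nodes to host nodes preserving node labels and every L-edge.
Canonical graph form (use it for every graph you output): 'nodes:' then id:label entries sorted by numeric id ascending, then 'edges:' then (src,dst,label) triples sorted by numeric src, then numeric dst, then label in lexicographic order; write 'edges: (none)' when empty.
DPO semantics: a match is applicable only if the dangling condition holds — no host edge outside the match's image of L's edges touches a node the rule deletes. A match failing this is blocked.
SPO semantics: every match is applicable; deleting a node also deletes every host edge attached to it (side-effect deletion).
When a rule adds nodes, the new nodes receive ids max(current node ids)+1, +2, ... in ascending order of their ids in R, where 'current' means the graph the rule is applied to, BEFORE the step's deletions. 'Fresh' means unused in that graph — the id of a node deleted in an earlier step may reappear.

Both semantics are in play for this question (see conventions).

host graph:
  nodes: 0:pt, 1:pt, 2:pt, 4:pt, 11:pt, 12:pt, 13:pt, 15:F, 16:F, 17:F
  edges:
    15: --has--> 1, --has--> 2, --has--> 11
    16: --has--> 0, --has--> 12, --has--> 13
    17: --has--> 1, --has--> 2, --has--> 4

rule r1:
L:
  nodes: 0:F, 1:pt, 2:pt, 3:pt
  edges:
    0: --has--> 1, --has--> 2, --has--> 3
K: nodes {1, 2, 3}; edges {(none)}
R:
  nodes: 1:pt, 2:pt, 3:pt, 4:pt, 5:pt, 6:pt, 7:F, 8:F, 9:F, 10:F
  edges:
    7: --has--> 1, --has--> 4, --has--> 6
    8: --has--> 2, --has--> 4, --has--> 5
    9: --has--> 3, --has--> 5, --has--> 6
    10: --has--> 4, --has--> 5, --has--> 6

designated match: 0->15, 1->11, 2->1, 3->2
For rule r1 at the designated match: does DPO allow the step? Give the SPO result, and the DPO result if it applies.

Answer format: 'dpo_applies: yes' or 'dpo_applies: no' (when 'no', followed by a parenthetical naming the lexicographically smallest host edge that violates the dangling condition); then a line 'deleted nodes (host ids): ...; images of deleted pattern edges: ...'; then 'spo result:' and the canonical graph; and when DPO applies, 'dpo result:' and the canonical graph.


dpo_applies: yes
deleted nodes (host ids): 15; images of deleted pattern edges: (15,1,has); (15,2,has); (15,11,has)
spo result:
nodes: 0:pt, 1:pt, 2:pt, 4:pt, 11:pt, 12:pt, 13:pt, 16:F, 17:F, 18:pt, 19:pt, 20:pt, 21:F, 22:F, 23:F, 24:F
edges: (16,0,has); (16,12,has); (16,13,has); (17,1,has); (17,2,has); (17,4,has); (21,11,has); (21,18,has); (21,20,has); (22,1,has); (22,18,has); (22,19,has); (23,2,has); (23,19,has); (23,20,has); (24,18,has); (24,19,has); (24,20,has)
dpo result:
nodes: 0:pt, 1:pt, 2:pt, 4:pt, 11:pt, 12:pt, 13:pt, 16:F, 17:F, 18:pt, 19:pt, 20:pt, 21:F, 22:F, 23:F, 24:F
edges: (16,0,has); (16,12,has); (16,13,has); (17,1,has); (17,2,has); (17,4,has); (21,11,has); (21,18,has); (21,20,has); (22,1,has); (22,18,has); (22,19,has); (23,2,has); (23,19,has); (23,20,has); (24,18,has); (24,19,has); (24,20,has)


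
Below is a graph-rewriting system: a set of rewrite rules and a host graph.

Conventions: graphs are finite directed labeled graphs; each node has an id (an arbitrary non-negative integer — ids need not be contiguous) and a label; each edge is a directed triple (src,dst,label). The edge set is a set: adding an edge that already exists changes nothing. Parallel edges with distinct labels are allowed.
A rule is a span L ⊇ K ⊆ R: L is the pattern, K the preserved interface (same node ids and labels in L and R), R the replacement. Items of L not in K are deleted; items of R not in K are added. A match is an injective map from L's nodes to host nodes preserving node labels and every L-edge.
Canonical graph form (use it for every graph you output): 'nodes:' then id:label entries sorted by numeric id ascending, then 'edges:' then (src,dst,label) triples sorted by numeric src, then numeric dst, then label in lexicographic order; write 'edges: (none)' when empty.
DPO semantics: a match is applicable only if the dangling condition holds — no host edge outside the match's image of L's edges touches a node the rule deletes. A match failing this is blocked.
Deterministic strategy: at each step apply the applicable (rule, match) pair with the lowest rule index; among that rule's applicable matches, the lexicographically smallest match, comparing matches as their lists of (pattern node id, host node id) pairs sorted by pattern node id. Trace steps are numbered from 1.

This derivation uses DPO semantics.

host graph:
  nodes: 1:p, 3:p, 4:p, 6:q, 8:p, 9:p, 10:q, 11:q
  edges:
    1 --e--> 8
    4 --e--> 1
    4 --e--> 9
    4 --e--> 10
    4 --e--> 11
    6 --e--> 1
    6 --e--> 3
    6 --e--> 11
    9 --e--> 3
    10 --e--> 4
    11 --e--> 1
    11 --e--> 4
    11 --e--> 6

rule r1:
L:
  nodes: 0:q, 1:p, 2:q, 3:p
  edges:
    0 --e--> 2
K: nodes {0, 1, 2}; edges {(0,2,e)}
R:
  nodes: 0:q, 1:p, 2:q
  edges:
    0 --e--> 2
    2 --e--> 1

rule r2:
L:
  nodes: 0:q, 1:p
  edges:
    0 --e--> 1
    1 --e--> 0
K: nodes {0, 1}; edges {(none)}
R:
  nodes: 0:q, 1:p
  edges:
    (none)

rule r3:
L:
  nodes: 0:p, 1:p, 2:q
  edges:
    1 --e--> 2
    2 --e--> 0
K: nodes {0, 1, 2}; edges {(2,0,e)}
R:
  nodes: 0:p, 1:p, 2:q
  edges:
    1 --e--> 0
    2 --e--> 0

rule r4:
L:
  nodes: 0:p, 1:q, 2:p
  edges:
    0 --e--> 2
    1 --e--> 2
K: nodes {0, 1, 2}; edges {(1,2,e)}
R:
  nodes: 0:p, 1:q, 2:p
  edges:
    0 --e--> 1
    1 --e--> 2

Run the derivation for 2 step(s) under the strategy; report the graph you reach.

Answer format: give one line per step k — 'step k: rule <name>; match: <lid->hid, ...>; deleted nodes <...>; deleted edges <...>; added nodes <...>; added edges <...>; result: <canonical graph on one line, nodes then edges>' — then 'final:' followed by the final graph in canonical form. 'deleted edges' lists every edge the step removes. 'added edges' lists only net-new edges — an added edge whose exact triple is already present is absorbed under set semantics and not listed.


step 1: rule r2; match: 0->10, 1->4; deleted nodes (none); deleted edges (4,10,e); (10,4,e); added nodes (none); added edges (none); result: nodes: 1:p, 3:p, 4:p, 6:q, 8:p, 9:p, 10:q, 11:q edges: (1,8,e); (4,1,e); (4,9,e); (4,11,e); (6,1,e); (6,3,e); (6,11,e); (9,3,e); (11,1,e); (11,4,e); (11,6,e)
step 2: rule r2; match: 0->11, 1->4; deleted nodes (none); deleted edges (4,11,e); (11,4,e); added nodes (none); added edges (none); result: nodes: 1:p, 3:p, 4:p, 6:q, 8:p, 9:p, 10:q, 11:q edges: (1,8,e); (4,1,e); (4,9,e); (6,1,e); (6,3,e); (6,11,e); (9,3,e); (11,1,e); (11,6,e)
final:
nodes: 1:p, 3:p, 4:p, 6:q, 8:p, 9:p, 10:q, 11:q
edges: (1,8,e); (4,1,e); (4,9,e); (6,1,e); (6,3,e); (6,11,e); (9,3,e); (11,1,e); (11,6,e)


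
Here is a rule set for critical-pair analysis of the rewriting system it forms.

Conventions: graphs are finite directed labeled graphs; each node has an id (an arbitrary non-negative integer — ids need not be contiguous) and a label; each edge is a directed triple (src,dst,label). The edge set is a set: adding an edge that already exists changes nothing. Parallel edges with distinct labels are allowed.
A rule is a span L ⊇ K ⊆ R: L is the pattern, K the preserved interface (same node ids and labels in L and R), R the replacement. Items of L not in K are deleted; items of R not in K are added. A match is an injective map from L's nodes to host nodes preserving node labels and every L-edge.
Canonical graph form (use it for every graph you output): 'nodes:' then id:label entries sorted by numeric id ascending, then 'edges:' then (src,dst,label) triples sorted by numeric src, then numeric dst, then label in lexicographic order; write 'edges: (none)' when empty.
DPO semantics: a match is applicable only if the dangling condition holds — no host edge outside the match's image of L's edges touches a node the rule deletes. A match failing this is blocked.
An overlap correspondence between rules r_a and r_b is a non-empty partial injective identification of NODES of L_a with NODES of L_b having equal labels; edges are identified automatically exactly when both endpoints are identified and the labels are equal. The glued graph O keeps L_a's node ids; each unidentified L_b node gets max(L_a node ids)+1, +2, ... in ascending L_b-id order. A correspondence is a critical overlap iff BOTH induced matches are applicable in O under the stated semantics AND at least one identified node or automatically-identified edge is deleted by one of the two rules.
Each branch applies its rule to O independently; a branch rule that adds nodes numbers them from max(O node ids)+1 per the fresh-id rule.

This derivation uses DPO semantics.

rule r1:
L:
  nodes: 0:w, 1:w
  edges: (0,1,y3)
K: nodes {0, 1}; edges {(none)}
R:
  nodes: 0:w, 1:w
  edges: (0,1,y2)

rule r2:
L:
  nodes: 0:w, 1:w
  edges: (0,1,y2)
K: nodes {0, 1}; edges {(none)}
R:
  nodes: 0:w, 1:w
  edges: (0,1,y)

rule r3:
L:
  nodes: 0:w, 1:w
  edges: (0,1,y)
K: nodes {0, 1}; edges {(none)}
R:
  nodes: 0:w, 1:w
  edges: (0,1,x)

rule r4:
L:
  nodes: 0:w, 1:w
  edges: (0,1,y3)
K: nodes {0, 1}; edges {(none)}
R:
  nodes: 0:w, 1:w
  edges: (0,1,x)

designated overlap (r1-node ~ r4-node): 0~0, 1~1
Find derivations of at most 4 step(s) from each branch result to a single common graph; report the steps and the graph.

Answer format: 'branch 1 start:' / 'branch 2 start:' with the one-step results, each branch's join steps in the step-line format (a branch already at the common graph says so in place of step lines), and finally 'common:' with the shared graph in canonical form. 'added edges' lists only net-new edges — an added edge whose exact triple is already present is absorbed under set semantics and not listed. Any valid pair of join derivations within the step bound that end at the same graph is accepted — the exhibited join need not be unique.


branch 1 start:
nodes: 0:w, 1:w
edges: (0,1,y2)
branch 2 start:
nodes: 0:w, 1:w
edges: (0,1,x)
branch 1 step 1: rule r2; match: 0->0, 1->1; deleted nodes (none); deleted edges (0,1,y2); added nodes (none); added edges (0,1,y); result: nodes: 0:w, 1:w edges: (0,1,y)
branch 1 step 2: rule r3; match: 0->0, 1->1; deleted nodes (none); deleted edges (0,1,y); added nodes (none); added edges (0,1,x); result: nodes: 0:w, 1:w edges: (0,1,x)
branch 2: already at the common graph (0 steps)
common:
nodes: 0:w, 1:w
edges: (0,1,x)


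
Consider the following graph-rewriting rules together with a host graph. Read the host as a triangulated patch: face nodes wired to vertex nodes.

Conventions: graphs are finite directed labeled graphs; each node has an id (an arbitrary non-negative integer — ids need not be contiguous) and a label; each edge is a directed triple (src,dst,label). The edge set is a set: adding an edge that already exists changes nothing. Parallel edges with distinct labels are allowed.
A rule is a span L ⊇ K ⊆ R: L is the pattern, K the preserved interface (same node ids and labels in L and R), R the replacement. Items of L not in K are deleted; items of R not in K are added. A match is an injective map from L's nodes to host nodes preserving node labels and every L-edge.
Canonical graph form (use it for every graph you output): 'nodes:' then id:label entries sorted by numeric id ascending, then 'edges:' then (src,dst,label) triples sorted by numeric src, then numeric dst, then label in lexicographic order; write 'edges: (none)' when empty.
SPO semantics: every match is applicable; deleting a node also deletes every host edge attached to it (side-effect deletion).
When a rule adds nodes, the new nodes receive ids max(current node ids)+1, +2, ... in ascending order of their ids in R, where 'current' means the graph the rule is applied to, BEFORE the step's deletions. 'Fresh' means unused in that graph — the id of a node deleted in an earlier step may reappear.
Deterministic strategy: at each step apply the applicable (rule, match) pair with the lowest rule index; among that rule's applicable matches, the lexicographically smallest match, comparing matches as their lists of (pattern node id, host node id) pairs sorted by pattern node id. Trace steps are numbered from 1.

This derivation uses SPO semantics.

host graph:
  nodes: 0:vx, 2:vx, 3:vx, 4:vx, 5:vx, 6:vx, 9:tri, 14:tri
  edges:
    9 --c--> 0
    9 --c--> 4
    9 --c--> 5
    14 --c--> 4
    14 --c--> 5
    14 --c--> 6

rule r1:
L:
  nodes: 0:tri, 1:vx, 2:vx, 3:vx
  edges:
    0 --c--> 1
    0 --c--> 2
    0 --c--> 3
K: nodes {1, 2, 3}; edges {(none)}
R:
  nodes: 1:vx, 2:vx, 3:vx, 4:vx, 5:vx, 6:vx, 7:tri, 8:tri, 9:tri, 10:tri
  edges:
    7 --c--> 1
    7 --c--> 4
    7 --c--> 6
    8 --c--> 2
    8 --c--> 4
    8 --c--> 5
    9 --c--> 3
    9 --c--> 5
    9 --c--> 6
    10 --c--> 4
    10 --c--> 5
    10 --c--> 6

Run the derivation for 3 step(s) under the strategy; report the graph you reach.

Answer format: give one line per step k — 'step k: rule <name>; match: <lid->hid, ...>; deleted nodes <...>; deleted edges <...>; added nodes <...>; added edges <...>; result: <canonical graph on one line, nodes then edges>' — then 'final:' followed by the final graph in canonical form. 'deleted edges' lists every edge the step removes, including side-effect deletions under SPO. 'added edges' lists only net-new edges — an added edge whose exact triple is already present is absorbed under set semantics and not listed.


step 1: rule r1; match: 0->9, 1->0, 2->4, 3->5; deleted nodes 9; deleted edges (9,0,c); (9,4,c); (9,5,c); added nodes 15, 16, 17, 18, 19, 20, 21; added edges (18,0,c); (18,15,c); (18,17,c); (19,4,c); (19,15,c); (19,16,c); (20,5,c); (20,16,c); (20,17,c); (21,15,c); (21,16,c); (21,17,c); result: nodes: 0:vx, 2:vx, 3:vx, 4:vx, 5:vx, 6:vx, 14:tri, 15:vx, 16:vx, 17:vx, 18:tri, 19:tri, 20:tri, 21:tri edges: (14,4,c); (14,5,c); (14,6,c); (18,0,c); (18,15,c); (18,17,c); (19,4,c); (19,15,c); (19,16,c); (20,5,c); (20,16,c); (20,17,c); (21,15,c); (21,16,c); (21,17,c)
step 2: rule r1; match: 0->14, 1->4, 2->5, 3->6; deleted nodes 14; deleted edges (14,4,c); (14,5,c); (14,6,c); added nodes 22, 23, 24, 25, 26, 27, 28; added edges (25,4,c); (25,22,c); (25,24,c); (26,5,c); (26,22,c); (26,23,c); (27,6,c); (27,23,c); (27,24,c); (28,22,c); (28,23,c); (28,24,c); result: nodes: 0:vx, 2:vx, 3:vx, 4:vx, 5:vx, 6:vx, 15:vx, 16:vx, 17:vx, 18:tri, 19:tri, 20:tri, 21:tri, 22:vx, 23:vx, 24:vx, 25:tri, 26:tri, 27:tri, 28:tri edges: (18,0,c); (18,15,c); (18,17,c); (19,4,c); (19,15,c); (19,16,c); (20,5,c); (20,16,c); (20,17,c); (21,15,c); (21,16,c); (21,17,c); (25,4,c); (25,22,c); (25,24,c); (26,5,c); (26,22,c); (26,23,c); (27,6,c); (27,23,c); (27,24,c); (28,22,c); (28,23,c); (28,24,c)
step 3: rule r1; match: 0->18, 1->0, 2->15, 3->17; deleted nodes 18; deleted edges (18,0,c); (18,15,c); (18,17,c); added nodes 29, 30, 31, 32, 33, 34, 35; added edges (32,0,c); (32,29,c); (32,31,c); (33,15,c); (33,29,c); (33,30,c); (34,17,c); (34,30,c); (34,31,c); (35,29,c); (35,30,c); (35,31,c); result: nodes: 0:vx, 2:vx, 3:vx, 4:vx, 5:vx, 6:vx, 15:vx, 16:vx, 17:vx, 19:tri, 20:tri, 21:tri, 22:vx, 23:vx, 24:vx, 25:tri, 26:tri, 27:tri, 28:tri, 29:vx, 30:vx, 31:vx, 32:tri, 33:tri, 34:tri, 35:tri edges: (19,4,c); (19,15,c); (19,16,c); (20,5,c); (20,16,c); (20,17,c); (21,15,c); (21,16,c); (21,17,c); (25,4,c); (25,22,c); (25,24,c); (26,5,c); (26,22,c); (26,23,c); (27,6,c); (27,23,c); (27,24,c); (28,22,c); (28,23,c); (28,24,c); (32,0,c); (32,29,c); (32,31,c); (33,15,c); (33,29,c); (33,30,c); (34,17,c); (34,30,c); (34,31,c); (35,29,c); (35,30,c); (35,31,c)
final:
nodes: 0:vx, 2:vx, 3:vx, 4:vx, 5:vx, 6:vx, 15:vx, 16:vx, 17:vx, 19:tri, 20:tri, 21:tri, 22:vx, 23:vx, 24:vx, 25:tri, 26:tri, 27:tri, 28:tri, 29:vx, 30:vx, 31:vx, 32:tri, 33:tri, 34:tri, 35:tri
edges: (19,4,c); (19,15,c); (19,16,c); (20,5,c); (20,16,c); (20,17,c); (21,15,c); (21,16,c); (21,17,c); (25,4,c); (25,22,c); (25,24,c); (26,5,c); (26,22,c); (26,23,c); (27,6,c); (27,23,c); (27,24,c); (28,22,c); (28,23,c); (28,24,c); (32,0,c); (32,29,c); (32,31,c); (33,15,c); (33,29,c); (33,30,c); (34,17,c); (34,30,c); (34,31,c); (35,29,c); (35,30,c); (35,31,c)


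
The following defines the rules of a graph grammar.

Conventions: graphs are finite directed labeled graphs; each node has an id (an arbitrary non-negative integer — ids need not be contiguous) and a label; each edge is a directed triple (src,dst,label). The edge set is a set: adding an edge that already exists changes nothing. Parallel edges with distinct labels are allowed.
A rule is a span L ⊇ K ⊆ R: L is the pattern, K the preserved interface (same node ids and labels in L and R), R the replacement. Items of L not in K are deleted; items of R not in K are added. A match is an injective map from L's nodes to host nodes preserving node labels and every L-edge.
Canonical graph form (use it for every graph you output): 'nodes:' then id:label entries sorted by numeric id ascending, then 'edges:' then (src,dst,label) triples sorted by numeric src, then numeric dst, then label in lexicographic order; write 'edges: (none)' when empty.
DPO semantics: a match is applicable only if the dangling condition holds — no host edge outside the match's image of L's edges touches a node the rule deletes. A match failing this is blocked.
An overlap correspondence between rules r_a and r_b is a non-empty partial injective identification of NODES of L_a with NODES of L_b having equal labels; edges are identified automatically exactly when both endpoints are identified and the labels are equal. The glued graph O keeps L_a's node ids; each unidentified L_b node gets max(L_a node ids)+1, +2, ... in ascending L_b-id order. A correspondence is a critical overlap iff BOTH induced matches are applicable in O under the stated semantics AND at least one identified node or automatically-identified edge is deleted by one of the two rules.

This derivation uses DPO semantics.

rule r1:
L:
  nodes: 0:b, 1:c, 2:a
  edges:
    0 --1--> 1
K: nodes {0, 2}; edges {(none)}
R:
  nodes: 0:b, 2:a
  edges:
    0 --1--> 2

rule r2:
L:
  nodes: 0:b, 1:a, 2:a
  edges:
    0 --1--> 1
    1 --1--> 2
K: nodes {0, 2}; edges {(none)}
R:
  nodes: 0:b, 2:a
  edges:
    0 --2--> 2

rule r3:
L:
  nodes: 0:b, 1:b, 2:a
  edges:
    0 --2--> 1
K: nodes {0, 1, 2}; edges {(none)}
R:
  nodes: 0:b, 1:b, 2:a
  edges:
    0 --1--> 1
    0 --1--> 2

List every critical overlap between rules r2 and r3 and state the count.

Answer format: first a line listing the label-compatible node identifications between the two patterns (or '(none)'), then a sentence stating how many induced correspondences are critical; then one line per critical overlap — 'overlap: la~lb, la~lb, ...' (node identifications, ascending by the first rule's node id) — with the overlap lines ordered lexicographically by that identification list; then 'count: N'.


label-compatible node identifications between L(r2) and L(r3): 0~0, 0~1, 1~2, 2~2
3 of the induced correspondences are critical overlaps of r2 and r3.
overlap: 0~0, 1~2
overlap: 0~1, 1~2
overlap: 1~2
count: 3


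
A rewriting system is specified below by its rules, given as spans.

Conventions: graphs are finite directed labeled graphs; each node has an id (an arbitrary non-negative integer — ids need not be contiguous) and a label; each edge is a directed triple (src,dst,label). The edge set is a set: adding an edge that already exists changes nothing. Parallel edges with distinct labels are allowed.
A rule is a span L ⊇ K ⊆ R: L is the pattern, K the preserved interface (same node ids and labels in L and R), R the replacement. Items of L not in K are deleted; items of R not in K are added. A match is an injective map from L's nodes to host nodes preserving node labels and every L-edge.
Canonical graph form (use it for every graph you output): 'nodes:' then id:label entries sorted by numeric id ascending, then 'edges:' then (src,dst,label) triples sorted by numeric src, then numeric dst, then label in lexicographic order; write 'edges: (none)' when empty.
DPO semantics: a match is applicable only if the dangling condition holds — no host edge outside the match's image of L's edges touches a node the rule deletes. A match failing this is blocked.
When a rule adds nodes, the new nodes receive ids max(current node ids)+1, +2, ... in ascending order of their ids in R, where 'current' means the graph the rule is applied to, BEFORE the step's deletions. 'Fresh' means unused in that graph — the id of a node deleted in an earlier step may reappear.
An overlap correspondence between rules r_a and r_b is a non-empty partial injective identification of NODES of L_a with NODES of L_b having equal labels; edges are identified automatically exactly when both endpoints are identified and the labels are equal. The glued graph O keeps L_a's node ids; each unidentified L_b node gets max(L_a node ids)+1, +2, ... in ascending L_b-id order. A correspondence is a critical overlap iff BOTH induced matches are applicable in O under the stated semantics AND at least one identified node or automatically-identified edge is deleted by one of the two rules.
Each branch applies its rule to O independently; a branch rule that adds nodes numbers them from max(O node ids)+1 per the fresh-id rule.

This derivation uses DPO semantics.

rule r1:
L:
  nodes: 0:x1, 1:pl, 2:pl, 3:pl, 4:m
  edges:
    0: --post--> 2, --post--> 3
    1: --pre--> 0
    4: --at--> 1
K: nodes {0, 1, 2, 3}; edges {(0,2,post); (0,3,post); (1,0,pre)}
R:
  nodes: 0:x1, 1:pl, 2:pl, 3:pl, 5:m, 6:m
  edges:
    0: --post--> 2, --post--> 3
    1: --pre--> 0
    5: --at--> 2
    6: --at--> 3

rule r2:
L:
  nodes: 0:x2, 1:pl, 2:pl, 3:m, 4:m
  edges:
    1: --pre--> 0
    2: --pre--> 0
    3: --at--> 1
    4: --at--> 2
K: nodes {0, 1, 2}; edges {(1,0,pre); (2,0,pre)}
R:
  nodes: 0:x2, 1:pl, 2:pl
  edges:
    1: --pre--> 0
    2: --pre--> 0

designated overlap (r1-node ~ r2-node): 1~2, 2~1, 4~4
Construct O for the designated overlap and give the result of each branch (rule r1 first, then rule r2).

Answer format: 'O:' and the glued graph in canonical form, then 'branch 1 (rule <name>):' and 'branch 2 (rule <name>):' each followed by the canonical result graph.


O:
nodes: 0:x1, 1:pl, 2:pl, 3:pl, 4:m, 5:x2, 6:m
edges: (0,2,post); (0,3,post); (1,0,pre); (1,5,pre); (2,5,pre); (4,1,at); (6,2,at)
branch 1 (rule r1):
nodes: 0:x1, 1:pl, 2:pl, 3:pl, 5:x2, 6:m, 7:m, 8:m
edges: (0,2,post); (0,3,post); (1,0,pre); (1,5,pre); (2,5,pre); (6,2,at); (7,2,at); (8,3,at)
branch 2 (rule r2):
nodes: 0:x1, 1:pl, 2:pl, 3:pl, 5:x2
edges: (0,2,post); (0,3,post); (1,0,pre); (1,5,pre); (2,5,pre)


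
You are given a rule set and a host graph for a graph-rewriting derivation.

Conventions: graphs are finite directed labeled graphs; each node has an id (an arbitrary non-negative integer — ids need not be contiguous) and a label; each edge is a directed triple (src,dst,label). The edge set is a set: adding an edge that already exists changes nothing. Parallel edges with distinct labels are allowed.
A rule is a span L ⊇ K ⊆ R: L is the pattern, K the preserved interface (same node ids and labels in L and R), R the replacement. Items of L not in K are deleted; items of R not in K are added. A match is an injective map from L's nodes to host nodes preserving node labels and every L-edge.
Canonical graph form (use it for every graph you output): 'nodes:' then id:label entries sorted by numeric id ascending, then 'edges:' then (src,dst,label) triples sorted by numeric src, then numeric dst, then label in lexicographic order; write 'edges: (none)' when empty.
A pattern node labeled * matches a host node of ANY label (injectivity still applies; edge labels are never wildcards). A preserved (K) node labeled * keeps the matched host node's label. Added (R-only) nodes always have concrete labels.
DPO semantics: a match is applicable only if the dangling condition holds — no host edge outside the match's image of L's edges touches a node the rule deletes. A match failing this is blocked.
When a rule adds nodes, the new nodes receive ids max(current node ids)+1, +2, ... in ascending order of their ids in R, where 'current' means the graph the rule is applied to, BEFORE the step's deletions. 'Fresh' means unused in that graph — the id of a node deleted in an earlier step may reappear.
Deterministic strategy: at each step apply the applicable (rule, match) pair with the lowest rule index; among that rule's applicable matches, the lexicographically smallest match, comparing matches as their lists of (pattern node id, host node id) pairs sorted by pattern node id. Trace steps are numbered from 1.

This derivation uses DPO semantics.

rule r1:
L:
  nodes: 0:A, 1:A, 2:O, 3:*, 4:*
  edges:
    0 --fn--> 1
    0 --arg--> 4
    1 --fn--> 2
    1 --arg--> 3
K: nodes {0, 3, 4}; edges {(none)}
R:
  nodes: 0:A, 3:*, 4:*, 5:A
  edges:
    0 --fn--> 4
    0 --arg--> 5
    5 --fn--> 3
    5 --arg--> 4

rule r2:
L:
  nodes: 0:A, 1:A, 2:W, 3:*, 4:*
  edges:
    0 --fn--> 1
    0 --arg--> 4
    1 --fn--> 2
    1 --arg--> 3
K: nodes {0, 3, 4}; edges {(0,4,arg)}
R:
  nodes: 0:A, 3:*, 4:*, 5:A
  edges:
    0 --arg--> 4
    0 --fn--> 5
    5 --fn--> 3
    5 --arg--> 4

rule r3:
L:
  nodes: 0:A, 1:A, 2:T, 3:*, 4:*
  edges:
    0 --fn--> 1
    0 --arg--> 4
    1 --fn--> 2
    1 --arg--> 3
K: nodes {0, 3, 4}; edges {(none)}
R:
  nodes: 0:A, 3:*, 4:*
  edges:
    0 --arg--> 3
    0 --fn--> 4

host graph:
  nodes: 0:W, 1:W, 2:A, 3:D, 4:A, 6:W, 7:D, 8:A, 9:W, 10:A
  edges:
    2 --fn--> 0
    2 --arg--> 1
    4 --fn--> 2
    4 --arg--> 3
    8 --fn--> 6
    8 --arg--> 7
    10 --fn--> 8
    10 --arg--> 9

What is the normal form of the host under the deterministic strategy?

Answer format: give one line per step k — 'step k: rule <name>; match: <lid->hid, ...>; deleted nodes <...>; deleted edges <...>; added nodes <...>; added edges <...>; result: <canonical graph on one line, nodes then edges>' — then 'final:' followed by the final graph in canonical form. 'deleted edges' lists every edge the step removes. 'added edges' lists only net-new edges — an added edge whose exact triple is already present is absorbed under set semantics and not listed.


step 1: rule r2; match: 0->4, 1->2, 2->0, 3->1, 4->3; deleted nodes 0, 2; deleted edges (2,0,fn); (2,1,arg); (4,2,fn); added nodes 11; added edges (4,11,fn); (11,1,fn); (11,3,arg); result: nodes: 1:W, 3:D, 4:A, 6:W, 7:D, 8:A, 9:W, 10:A, 11:A edges: (4,3,arg); (4,11,fn); (8,6,fn); (8,7,arg); (10,8,fn); (10,9,arg); (11,1,fn); (11,3,arg)
step 2: rule r2; match: 0->10, 1->8, 2->6, 3->7, 4->9; deleted nodes 6, 8; deleted edges (8,6,fn); (8,7,arg); (10,8,fn); added nodes 12; added edges (10,12,fn); (12,7,fn); (12,9,arg); result: nodes: 1:W, 3:D, 4:A, 7:D, 9:W, 10:A, 11:A, 12:A edges: (4,3,arg); (4,11,fn); (10,9,arg); (10,12,fn); (11,1,fn); (11,3,arg); (12,7,fn); (12,9,arg)
final:
nodes: 1:W, 3:D, 4:A, 7:D, 9:W, 10:A, 11:A, 12:A
edges: (4,3,arg); (4,11,fn); (10,9,arg); (10,12,fn); (11,1,fn); (11,3,arg); (12,7,fn); (12,9,arg)


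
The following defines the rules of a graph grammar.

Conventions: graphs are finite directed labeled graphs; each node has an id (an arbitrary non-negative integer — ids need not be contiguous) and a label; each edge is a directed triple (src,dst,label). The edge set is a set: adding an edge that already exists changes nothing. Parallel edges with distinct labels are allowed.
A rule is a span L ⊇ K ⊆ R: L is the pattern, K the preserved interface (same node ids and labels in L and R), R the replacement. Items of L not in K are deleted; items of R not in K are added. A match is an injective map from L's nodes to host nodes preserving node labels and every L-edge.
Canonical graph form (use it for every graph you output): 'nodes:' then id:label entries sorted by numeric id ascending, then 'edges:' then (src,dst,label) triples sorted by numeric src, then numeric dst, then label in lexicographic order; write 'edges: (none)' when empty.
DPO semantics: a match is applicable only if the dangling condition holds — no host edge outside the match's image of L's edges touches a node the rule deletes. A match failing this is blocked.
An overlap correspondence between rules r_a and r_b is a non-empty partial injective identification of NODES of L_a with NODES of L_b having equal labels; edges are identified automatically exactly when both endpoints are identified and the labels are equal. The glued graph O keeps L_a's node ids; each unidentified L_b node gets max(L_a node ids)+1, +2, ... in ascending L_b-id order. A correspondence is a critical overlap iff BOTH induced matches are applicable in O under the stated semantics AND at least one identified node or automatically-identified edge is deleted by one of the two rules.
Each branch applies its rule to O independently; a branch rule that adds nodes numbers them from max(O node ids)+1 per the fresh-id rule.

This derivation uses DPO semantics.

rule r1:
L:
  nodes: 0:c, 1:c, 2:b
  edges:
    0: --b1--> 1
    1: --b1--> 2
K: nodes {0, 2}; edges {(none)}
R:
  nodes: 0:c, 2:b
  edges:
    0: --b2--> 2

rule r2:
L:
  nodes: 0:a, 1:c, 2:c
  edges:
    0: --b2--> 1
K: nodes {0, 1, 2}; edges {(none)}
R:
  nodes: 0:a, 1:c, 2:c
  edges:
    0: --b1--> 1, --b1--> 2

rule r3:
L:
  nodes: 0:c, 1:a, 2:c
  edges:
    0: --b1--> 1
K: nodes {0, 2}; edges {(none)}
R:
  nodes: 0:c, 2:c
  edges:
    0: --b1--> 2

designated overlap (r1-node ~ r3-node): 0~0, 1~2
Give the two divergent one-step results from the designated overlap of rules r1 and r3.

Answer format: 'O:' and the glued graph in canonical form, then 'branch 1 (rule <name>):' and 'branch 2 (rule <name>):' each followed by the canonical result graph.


O:
nodes: 0:c, 1:c, 2:b, 3:a
edges: (0,1,b1); (0,3,b1); (1,2,b1)
branch 1 (rule r1):
nodes: 0:c, 2:b, 3:a
edges: (0,2,b2); (0,3,b1)
branch 2 (rule r3):
nodes: 0:c, 1:c, 2:b
edges: (0,1,b1); (1,2,b1)


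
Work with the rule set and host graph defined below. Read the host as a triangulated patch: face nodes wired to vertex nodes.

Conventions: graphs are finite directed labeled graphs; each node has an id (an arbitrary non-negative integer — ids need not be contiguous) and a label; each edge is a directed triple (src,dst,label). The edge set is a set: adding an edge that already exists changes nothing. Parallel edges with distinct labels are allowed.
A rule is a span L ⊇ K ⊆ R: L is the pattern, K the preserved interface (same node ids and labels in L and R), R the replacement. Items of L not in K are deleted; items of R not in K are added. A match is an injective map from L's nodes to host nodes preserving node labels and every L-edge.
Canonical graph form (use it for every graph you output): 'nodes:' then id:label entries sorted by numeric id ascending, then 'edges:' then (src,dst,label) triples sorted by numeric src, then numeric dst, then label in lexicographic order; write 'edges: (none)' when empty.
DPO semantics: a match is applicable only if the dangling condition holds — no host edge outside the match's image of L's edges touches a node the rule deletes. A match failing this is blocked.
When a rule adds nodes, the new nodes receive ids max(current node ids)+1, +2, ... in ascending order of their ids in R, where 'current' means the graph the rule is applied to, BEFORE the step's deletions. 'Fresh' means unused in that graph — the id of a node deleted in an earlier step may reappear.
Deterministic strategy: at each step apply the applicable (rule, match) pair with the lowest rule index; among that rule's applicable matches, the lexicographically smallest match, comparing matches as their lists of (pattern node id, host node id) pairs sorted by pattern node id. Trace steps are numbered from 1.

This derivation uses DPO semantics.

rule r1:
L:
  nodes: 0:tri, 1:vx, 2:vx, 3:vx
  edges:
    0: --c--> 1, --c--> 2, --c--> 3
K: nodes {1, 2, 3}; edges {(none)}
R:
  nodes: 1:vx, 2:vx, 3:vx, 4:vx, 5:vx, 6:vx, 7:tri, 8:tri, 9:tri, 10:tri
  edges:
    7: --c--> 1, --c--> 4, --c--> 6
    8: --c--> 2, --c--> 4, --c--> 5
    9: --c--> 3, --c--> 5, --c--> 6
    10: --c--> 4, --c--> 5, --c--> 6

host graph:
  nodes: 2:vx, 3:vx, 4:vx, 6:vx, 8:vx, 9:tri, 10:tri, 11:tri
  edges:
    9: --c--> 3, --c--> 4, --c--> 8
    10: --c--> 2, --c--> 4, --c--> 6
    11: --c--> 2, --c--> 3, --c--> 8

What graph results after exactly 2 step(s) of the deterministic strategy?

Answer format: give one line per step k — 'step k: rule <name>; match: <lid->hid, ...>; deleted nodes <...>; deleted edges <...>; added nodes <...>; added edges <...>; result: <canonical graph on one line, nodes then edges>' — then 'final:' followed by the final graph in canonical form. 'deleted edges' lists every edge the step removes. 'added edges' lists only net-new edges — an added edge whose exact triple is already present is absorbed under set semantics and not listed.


step 1: rule r1; match: 0->9, 1->3, 2->4, 3->8; deleted nodes 9; deleted edges (9,3,c); (9,4,c); (9,8,c); added nodes 12, 13, 14, 15, 16, 17, 18; added edges (15,3,c); (15,12,c); (15,14,c); (16,4,c); (16,12,c); (16,13,c); (17,8,c); (17,13,c); (17,14,c); (18,12,c); (18,13,c); (18,14,c); result: nodes: 2:vx, 3:vx, 4:vx, 6:vx, 8:vx, 10:tri, 11:tri, 12:vx, 13:vx, 14:vx, 15:tri, 16:tri, 17:tri, 18:tri edges: (10,2,c); (10,4,c); (10,6,c); (11,2,c); (11,3,c); (11,8,c); (15,3,c); (15,12,c); (15,14,c); (16,4,c); (16,12,c); (16,13,c); (17,8,c); (17,13,c); (17,14,c); (18,12,c); (18,13,c); (18,14,c)
step 2: rule r1; match: 0->10, 1->2, 2->4, 3->6; deleted nodes 10; deleted edges (10,2,c); (10,4,c); (10,6,c); added nodes 19, 20, 21, 22, 23, 24, 25; added edges (22,2,c); (22,19,c); (22,21,c); (23,4,c); (23,19,c); (23,20,c); (24,6,c); (24,20,c); (24,21,c); (25,19,c); (25,20,c); (25,21,c); result: nodes: 2:vx, 3:vx, 4:vx, 6:vx, 8:vx, 11:tri, 12:vx, 13:vx, 14:vx, 15:tri, 16:tri, 17:tri, 18:tri, 19:vx, 20:vx, 21:vx, 22:tri, 23:tri, 24:tri, 25:tri edges: (11,2,c); (11,3,c); (11,8,c); (15,3,c); (15,12,c); (15,14,c); (16,4,c); (16,12,c); (16,13,c); (17,8,c); (17,13,c); (17,14,c); (18,12,c); (18,13,c); (18,14,c); (22,2,c); (22,19,c); (22,21,c); (23,4,c); (23,19,c); (23,20,c); (24,6,c); (24,20,c); (24,21,c); (25,19,c); (25,20,c); (25,21,c)
final:
nodes: 2:vx, 3:vx, 4:vx, 6:vx, 8:vx, 11:tri, 12:vx, 13:vx, 14:vx, 15:tri, 16:tri, 17:tri, 18:tri, 19:vx, 20:vx, 21:vx, 22:tri, 23:tri, 24:tri, 25:tri
edges: (11,2,c); (11,3,c); (11,8,c); (15,3,c); (15,12,c); (15,14,c); (16,4,c); (16,12,c); (16,13,c); (17,8,c); (17,13,c); (17,14,c); (18,12,c); (18,13,c); (18,14,c); (22,2,c); (22,19,c); (22,21,c); (23,4,c); (23,19,c); (23,20,c); (24,6,c); (24,20,c); (24,21,c); (25,19,c); (25,20,c); (25,21,c)


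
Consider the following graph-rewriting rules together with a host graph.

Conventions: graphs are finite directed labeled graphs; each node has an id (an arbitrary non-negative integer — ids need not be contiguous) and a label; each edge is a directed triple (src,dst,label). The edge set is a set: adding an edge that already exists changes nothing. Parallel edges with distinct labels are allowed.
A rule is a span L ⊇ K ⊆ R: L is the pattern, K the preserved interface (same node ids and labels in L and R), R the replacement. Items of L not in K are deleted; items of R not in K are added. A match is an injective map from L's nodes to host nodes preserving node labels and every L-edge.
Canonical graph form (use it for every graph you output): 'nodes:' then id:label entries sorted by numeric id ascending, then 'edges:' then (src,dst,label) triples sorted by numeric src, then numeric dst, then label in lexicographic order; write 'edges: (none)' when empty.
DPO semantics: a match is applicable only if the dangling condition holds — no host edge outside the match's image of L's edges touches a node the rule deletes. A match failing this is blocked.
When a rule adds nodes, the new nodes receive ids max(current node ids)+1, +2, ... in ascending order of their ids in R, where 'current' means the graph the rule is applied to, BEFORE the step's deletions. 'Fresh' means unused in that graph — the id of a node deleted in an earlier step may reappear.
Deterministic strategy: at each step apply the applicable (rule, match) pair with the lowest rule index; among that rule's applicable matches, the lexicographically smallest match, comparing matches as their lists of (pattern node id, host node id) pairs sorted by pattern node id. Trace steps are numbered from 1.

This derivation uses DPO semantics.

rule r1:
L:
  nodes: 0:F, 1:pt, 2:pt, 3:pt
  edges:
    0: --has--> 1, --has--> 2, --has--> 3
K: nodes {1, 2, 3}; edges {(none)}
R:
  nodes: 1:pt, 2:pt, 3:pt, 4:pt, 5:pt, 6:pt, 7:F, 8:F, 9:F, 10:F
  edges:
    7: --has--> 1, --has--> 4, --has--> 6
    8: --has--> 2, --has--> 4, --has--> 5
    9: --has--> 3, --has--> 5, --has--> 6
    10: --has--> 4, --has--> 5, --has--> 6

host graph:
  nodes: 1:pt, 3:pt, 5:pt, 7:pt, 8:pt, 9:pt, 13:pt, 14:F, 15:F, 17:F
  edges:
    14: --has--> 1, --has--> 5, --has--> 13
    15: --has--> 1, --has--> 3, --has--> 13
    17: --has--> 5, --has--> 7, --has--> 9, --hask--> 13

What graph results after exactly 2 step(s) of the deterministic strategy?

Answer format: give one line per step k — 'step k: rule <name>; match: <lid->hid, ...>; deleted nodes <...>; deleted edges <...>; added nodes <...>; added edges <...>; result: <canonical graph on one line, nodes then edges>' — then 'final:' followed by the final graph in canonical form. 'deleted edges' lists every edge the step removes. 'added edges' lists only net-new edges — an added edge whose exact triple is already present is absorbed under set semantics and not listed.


step 1: rule r1; match: 0->14, 1->1, 2->5, 3->13; deleted nodes 14; deleted edges (14,1,has); (14,5,has); (14,13,has); added nodes 18, 19, 20, 21, 22, 23, 24; added edges (21,1,has); (21,18,has); (21,20,has); (22,5,has); (22,18,has); (22,19,has); (23,13,has); (23,19,has); (23,20,has); (24,18,has); (24,19,has); (24,20,has); result: nodes: 1:pt, 3:pt, 5:pt, 7:pt, 8:pt, 9:pt, 13:pt, 15:F, 17:F, 18:pt, 19:pt, 20:pt, 21:F, 22:F, 23:F, 24:F edges: (15,1,has); (15,3,has); (15,13,has); (17,5,has); (17,7,has); (17,9,has); (17,13,hask); (21,1,has); (21,18,has); (21,20,has); (22,5,has); (22,18,has); (22,19,has); (23,13,has); (23,19,has); (23,20,has); (24,18,has); (24,19,has); (24,20,has)
step 2: rule r1; match: 0->15, 1->1, 2->3, 3->13; deleted nodes 15; deleted edges (15,1,has); (15,3,has); (15,13,has); added nodes 25, 26, 27, 28, 29, 30, 31; added edges (28,1,has); (28,25,has); (28,27,has); (29,3,has); (29,25,has); (29,26,has); (30,13,has); (30,26,has); (30,27,has); (31,25,has); (31,26,has); (31,27,has); result: nodes: 1:pt, 3:pt, 5:pt, 7:pt, 8:pt, 9:pt, 13:pt, 17:F, 18:pt, 19:pt, 20:pt, 21:F, 22:F, 23:F, 24:F, 25:pt, 26:pt, 27:pt, 28:F, 29:F, 30:F, 31:F edges: (17,5,has); (17,7,has); (17,9,has); (17,13,hask); (21,1,has); (21,18,has); (21,20,has); (22,5,has); (22,18,has); (22,19,has); (23,13,has); (23,19,has); (23,20,has); (24,18,has); (24,19,has); (24,20,has); (28,1,has); (28,25,has); (28,27,has); (29,3,has); (29,25,has); (29,26,has); (30,13,has); (30,26,has); (30,27,has); (31,25,has); (31,26,has); (31,27,has)
final:
nodes: 1:pt, 3:pt, 5:pt, 7:pt, 8:pt, 9:pt, 13:pt, 17:F, 18:pt, 19:pt, 20:pt, 21:F, 22:F, 23:F, 24:F, 25:pt, 26:pt, 27:pt, 28:F, 29:F, 30:F, 31:F
edges: (17,5,has); (17,7,has); (17,9,has); (17,13,hask); (21,1,has); (21,18,has); (21,20,has); (22,5,has); (22,18,has); (22,19,has); (23,13,has); (23,19,has); (23,20,has); (24,18,has); (24,19,has); (24,20,has); (28,1,has); (28,25,has); (28,27,has); (29,3,has); (29,25,has); (29,26,has); (30,13,has); (30,26,has); (30,27,has); (31,25,has); (31,26,has); (31,27,has)
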